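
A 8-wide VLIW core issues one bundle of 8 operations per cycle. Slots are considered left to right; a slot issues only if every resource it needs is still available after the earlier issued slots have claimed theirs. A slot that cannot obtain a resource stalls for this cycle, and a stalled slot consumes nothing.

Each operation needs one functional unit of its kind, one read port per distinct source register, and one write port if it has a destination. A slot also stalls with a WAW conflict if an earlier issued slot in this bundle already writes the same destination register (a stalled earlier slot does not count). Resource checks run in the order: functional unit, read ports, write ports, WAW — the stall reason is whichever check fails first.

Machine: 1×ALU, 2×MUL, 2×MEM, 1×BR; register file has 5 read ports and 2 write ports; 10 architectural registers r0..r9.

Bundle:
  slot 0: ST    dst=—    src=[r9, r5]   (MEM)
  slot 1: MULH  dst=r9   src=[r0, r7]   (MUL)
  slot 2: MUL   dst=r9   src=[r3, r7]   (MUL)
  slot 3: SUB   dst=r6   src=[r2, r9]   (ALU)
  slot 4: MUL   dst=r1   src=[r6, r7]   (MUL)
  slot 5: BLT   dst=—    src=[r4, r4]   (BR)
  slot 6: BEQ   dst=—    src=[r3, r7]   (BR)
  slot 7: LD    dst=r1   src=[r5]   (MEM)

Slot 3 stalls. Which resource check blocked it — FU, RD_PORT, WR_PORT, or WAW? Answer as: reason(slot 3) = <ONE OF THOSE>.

reason(slot 3) = RD_PORT

#0 MEM src=r9,r5 dispatched  <A:1 Mu:2 Ld:1 B:1 rd:3 wr:2>
#1 MUL src=r0,r7 dispatched  <A:1 Mu:1 Ld:1 B:1 rd:1 wr:1>
#2 MUL src=r3,r7 held:RD_PORT  <A:1 Mu:1 Ld:1 B:1 rd:1 wr:1>
#3 ALU src=r2,r9 held:RD_PORT  <A:1 Mu:1 Ld:1 B:1 rd:1 wr:1>
#4 MUL src=r6,r7 held:RD_PORT  <A:1 Mu:1 Ld:1 B:1 rd:1 wr:1>
#5 BR src=r4,r4 dispatched  <A:1 Mu:1 Ld:1 B:0 rd:0 wr:1>
#6 BR src=r3,r7 held:FU  <A:1 Mu:1 Ld:1 B:0 rd:0 wr:1>
#7 MEM src=r5 held:RD_PORT  <A:1 Mu:1 Ld:1 B:0 rd:0 wr:1>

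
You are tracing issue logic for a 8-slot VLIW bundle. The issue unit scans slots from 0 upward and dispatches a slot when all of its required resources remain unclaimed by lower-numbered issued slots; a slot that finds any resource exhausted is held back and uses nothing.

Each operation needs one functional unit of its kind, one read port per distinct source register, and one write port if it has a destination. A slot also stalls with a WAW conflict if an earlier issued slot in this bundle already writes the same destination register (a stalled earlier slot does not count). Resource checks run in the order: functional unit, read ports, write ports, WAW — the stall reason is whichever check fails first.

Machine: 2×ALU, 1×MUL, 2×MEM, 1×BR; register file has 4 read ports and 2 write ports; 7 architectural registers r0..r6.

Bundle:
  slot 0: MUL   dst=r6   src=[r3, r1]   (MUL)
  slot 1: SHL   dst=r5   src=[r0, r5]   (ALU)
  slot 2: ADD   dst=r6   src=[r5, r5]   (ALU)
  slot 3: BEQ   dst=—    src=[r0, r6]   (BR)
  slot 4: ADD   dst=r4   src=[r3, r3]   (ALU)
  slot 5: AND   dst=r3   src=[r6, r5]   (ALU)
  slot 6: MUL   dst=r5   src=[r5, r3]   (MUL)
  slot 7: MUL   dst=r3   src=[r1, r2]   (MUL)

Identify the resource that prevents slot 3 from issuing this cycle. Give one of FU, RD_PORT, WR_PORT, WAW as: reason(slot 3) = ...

[0] MUL needs rd=2 wr=1: ok; after: ALU=2 MUL=0 MEM=2 BR=1, R=2, W=1
[1] ALU needs rd=2 wr=1: ok; after: ALU=1 MUL=0 MEM=2 BR=1, R=0, W=0
[2] ALU needs rd=1 wr=1: RD_PORT; after: ALU=1 MUL=0 MEM=2 BR=1, R=0, W=0
[3] BR needs rd=2 wr=0: RD_PORT; after: ALU=1 MUL=0 MEM=2 BR=1, R=0, W=0
[4] ALU needs rd=1 wr=1: RD_PORT; after: ALU=1 MUL=0 MEM=2 BR=1, R=0, W=0
[5] ALU needs rd=2 wr=1: RD_PORT; after: ALU=1 MUL=0 MEM=2 BR=1, R=0, W=0
[6] MUL needs rd=2 wr=1: FU; after: ALU=1 MUL=0 MEM=2 BR=1, R=0, W=0
[7] MUL needs rd=2 wr=1: FU; after: ALU=1 MUL=0 MEM=2 BR=1, R=0, W=0

reason(slot 3) = RD_PORT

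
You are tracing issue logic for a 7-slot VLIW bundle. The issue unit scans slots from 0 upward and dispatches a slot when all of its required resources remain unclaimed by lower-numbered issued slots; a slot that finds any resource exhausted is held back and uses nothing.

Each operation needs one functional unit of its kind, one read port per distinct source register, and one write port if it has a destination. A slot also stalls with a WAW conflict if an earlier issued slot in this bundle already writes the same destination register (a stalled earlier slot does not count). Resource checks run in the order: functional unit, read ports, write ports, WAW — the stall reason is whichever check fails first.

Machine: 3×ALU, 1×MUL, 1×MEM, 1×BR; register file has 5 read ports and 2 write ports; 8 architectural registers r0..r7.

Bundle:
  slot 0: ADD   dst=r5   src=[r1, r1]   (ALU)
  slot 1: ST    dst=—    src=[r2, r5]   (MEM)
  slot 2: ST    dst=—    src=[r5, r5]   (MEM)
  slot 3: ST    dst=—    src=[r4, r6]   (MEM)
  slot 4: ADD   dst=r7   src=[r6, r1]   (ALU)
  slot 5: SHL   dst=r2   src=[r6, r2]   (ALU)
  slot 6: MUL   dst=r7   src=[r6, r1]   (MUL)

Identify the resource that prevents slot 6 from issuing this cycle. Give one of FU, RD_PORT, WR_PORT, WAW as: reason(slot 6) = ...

reason(slot 6) = RD_PORT

(0) want 1×ALU +1rd +1wr — yes → AL2|MU1|ME1|BR1|rd4|wr1
(1) want 1×MEM +2rd +0wr — yes → AL2|MU1|ME0|BR1|rd2|wr1
(2) want 1×MEM +1rd +0wr — FU → AL2|MU1|ME0|BR1|rd2|wr1
(3) want 1×MEM +2rd +0wr — FU → AL2|MU1|ME0|BR1|rd2|wr1
(4) want 1×ALU +2rd +1wr — yes → AL1|MU1|ME0|BR1|rd0|wr0
(5) want 1×ALU +2rd +1wr — RD_PORT → AL1|MU1|ME0|BR1|rd0|wr0
(6) want 1×MUL +2rd +1wr — RD_PORT → AL1|MU1|ME0|BR1|rd0|wr0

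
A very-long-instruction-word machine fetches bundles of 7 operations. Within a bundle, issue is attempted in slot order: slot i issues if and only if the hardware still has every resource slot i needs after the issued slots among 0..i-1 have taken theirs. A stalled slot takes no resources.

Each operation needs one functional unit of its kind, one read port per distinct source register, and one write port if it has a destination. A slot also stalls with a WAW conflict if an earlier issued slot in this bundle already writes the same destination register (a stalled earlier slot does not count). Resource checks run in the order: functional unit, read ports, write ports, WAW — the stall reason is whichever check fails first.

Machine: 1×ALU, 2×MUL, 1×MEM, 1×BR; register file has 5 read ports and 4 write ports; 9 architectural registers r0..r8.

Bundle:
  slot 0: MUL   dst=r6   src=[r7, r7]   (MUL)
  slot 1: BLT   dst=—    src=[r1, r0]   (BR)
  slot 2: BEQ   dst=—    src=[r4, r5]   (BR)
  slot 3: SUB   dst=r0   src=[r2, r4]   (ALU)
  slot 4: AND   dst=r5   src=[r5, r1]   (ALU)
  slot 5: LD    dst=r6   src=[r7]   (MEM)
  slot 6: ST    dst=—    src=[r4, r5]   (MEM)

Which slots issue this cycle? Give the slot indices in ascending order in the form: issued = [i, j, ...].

  0. MUL→r6 ⇒ go  {1A/1Mu/1Ld/1B | 4r 3w}
  1. BR ⇒ go  {1A/1Mu/1Ld/0B | 2r 3w}
  2. BR ⇒ no(FU)  {1A/1Mu/1Ld/0B | 2r 3w}
  3. ALU→r0 ⇒ go  {0A/1Mu/1Ld/0B | 0r 2w}
  4. ALU→r5 ⇒ no(FU)  {0A/1Mu/1Ld/0B | 0r 2w}
  5. MEM→r6 ⇒ no(RD_PORT)  {0A/1Mu/1Ld/0B | 0r 2w}
  6. MEM ⇒ no(RD_PORT)  {0A/1Mu/1Ld/0B | 0r 2w}

issued = [0, 1, 3]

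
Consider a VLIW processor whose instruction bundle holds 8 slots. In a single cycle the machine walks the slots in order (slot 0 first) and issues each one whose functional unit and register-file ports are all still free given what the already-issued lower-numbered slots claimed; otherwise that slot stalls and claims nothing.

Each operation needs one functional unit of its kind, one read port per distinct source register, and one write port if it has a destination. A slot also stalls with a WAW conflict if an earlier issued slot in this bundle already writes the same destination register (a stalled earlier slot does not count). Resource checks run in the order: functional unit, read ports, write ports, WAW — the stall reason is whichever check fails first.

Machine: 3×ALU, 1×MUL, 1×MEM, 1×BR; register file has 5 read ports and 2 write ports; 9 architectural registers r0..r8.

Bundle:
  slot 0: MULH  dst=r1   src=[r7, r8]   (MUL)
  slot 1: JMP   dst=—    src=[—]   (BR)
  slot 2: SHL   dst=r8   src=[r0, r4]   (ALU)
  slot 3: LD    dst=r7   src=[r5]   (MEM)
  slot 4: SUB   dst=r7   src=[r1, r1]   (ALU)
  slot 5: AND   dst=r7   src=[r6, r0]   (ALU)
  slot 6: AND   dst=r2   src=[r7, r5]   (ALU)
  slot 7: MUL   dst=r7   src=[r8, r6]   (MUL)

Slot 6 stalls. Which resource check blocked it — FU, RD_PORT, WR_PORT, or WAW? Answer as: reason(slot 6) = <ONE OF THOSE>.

reason(slot 6) = RD_PORT

[0] MUL needs rd=2 wr=1: ok; after: ALU=3 MUL=0 MEM=1 BR=1, R=3, W=1
[1] BR needs rd=0 wr=0: ok; after: ALU=3 MUL=0 MEM=1 BR=0, R=3, W=1
[2] ALU needs rd=2 wr=1: ok; after: ALU=2 MUL=0 MEM=1 BR=0, R=1, W=0
[3] MEM needs rd=1 wr=1: WR_PORT; after: ALU=2 MUL=0 MEM=1 BR=0, R=1, W=0
[4] ALU needs rd=1 wr=1: WR_PORT; after: ALU=2 MUL=0 MEM=1 BR=0, R=1, W=0
[5] ALU needs rd=2 wr=1: RD_PORT; after: ALU=2 MUL=0 MEM=1 BR=0, R=1, W=0
[6] ALU needs rd=2 wr=1: RD_PORT; after: ALU=2 MUL=0 MEM=1 BR=0, R=1, W=0
[7] MUL needs rd=2 wr=1: FU; after: ALU=2 MUL=0 MEM=1 BR=0, R=1, W=0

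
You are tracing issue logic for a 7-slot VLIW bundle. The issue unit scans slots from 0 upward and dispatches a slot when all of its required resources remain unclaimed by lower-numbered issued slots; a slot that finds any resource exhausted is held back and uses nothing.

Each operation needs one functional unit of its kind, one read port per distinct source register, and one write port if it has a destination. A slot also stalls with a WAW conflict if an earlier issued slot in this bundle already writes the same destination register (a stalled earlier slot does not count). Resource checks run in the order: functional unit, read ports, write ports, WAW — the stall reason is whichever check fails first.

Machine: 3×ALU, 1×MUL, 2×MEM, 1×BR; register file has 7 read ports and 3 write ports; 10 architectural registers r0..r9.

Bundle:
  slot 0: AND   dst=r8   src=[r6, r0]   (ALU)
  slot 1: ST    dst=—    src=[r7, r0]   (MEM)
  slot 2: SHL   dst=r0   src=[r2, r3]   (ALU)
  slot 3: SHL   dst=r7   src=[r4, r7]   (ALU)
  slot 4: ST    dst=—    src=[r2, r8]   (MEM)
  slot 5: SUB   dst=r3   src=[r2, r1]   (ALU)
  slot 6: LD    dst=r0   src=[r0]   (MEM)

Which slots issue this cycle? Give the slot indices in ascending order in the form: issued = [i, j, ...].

#0 ALU src=r6,r0 dispatched  <A:2 Mu:1 Ld:2 B:1 rd:5 wr:2>
#1 MEM src=r7,r0 dispatched  <A:2 Mu:1 Ld:1 B:1 rd:3 wr:2>
#2 ALU src=r2,r3 dispatched  <A:1 Mu:1 Ld:1 B:1 rd:1 wr:1>
#3 ALU src=r4,r7 held:RD_PORT  <A:1 Mu:1 Ld:1 B:1 rd:1 wr:1>
#4 MEM src=r2,r8 held:RD_PORT  <A:1 Mu:1 Ld:1 B:1 rd:1 wr:1>
#5 ALU src=r2,r1 held:RD_PORT  <A:1 Mu:1 Ld:1 B:1 rd:1 wr:1>
#6 MEM src=r0 held:WAW  <A:1 Mu:1 Ld:1 B:1 rd:1 wr:1>

issued = [0, 1, 2]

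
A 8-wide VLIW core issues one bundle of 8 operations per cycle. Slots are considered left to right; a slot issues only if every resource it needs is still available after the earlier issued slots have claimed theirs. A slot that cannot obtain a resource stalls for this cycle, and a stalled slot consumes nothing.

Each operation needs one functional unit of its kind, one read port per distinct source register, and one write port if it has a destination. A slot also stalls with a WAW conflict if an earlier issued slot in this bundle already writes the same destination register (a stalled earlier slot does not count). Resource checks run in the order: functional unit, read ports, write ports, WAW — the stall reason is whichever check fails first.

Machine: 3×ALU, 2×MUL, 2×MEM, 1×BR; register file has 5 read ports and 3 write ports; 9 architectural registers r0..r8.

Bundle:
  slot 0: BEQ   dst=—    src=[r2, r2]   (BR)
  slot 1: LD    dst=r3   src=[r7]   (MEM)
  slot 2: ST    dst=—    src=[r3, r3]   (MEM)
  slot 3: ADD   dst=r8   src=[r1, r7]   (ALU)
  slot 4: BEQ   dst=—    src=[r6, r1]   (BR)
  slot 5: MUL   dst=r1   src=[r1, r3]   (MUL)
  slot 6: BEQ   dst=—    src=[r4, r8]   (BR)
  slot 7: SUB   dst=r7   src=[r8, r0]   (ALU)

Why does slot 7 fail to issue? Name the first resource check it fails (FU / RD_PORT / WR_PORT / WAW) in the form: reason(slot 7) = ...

reason(slot 7) = RD_PORT

  0. BR ⇒ go  {3A/2Mu/2Ld/0B | 4r 3w}
  1. MEM→r3 ⇒ go  {3A/2Mu/1Ld/0B | 3r 2w}
  2. MEM ⇒ go  {3A/2Mu/0Ld/0B | 2r 2w}
  3. ALU→r8 ⇒ go  {2A/2Mu/0Ld/0B | 0r 1w}
  4. BR ⇒ no(FU)  {2A/2Mu/0Ld/0B | 0r 1w}
  5. MUL→r1 ⇒ no(RD_PORT)  {2A/2Mu/0Ld/0B | 0r 1w}
  6. BR ⇒ no(FU)  {2A/2Mu/0Ld/0B | 0r 1w}
  7. ALU→r7 ⇒ no(RD_PORT)  {2A/2Mu/0Ld/0B | 0r 1w}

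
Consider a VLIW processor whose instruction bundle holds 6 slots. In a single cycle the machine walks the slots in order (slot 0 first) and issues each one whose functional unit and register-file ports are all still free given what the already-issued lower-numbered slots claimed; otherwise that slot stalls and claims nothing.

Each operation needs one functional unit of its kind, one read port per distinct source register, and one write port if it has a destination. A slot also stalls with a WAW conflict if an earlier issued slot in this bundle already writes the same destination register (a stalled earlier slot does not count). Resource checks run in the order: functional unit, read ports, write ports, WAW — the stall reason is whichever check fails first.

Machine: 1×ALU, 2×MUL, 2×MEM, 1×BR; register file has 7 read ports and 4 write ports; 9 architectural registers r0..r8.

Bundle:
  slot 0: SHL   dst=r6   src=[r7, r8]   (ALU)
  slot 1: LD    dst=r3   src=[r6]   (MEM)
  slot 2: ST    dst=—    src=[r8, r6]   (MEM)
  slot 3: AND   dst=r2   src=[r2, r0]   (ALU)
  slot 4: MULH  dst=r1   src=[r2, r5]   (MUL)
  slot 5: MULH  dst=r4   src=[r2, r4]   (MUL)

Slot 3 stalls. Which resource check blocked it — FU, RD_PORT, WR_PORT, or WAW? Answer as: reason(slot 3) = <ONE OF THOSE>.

#0 ALU src=r7,r8 dispatched  <A:0 Mu:2 Ld:2 B:1 rd:5 wr:3>
#1 MEM src=r6 dispatched  <A:0 Mu:2 Ld:1 B:1 rd:4 wr:2>
#2 MEM src=r8,r6 dispatched  <A:0 Mu:2 Ld:0 B:1 rd:2 wr:2>
#3 ALU src=r2,r0 held:FU  <A:0 Mu:2 Ld:0 B:1 rd:2 wr:2>
#4 MUL src=r2,r5 dispatched  <A:0 Mu:1 Ld:0 B:1 rd:0 wr:1>
#5 MUL src=r2,r4 held:RD_PORT  <A:0 Mu:1 Ld:0 B:1 rd:0 wr:1>

reason(slot 3) = FU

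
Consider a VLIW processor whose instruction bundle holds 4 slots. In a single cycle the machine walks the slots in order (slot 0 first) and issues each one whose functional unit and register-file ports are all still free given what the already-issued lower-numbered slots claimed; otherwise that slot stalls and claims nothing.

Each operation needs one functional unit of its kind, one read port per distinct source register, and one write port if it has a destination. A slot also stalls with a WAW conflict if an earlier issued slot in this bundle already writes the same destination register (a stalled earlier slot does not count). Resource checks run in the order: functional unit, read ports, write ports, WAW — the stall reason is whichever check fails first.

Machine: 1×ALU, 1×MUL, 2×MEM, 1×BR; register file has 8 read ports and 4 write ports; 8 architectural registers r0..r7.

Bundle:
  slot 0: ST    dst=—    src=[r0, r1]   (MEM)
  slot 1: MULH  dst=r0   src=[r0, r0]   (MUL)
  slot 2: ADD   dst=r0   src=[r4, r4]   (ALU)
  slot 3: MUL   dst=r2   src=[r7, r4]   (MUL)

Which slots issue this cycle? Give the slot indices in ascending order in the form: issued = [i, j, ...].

(0) want 1×MEM +2rd +0wr — yes → AL1|MU1|ME1|BR1|rd6|wr4
(1) want 1×MUL +1rd +1wr — yes → AL1|MU0|ME1|BR1|rd5|wr3
(2) want 1×ALU +1rd +1wr — WAW → AL1|MU0|ME1|BR1|rd5|wr3
(3) want 1×MUL +2rd +1wr — FU → AL1|MU0|ME1|BR1|rd5|wr3

issued = [0, 1]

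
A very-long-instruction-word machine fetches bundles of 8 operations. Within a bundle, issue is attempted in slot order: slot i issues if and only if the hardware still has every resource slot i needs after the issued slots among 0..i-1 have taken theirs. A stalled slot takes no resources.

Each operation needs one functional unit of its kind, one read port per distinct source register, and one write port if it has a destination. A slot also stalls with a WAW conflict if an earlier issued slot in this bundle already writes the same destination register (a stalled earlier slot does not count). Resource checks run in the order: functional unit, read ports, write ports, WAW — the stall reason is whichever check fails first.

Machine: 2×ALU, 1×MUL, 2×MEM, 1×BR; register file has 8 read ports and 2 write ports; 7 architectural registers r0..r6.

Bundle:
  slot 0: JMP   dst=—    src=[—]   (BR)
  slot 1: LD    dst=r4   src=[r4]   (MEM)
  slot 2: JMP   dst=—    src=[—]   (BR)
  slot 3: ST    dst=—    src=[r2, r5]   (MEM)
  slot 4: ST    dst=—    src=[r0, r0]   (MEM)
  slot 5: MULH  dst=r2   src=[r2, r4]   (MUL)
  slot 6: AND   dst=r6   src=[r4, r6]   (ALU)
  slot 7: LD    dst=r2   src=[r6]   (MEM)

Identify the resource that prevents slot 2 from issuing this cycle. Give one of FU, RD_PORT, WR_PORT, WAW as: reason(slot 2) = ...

slot 0 (BR): ISSUE — free A2,Mu1,Ld2,B0 rp8 wp2
slot 1 (MEM): ISSUE — free A2,Mu1,Ld1,B0 rp7 wp1
slot 2 (BR): stall FU — free A2,Mu1,Ld1,B0 rp7 wp1
slot 3 (MEM): ISSUE — free A2,Mu1,Ld0,B0 rp5 wp1
slot 4 (MEM): stall FU — free A2,Mu1,Ld0,B0 rp5 wp1
slot 5 (MUL): ISSUE — free A2,Mu0,Ld0,B0 rp3 wp0
slot 6 (ALU): stall WR_PORT — free A2,Mu0,Ld0,B0 rp3 wp0
slot 7 (MEM): stall FU — free A2,Mu0,Ld0,B0 rp3 wp0

reason(slot 2) = FU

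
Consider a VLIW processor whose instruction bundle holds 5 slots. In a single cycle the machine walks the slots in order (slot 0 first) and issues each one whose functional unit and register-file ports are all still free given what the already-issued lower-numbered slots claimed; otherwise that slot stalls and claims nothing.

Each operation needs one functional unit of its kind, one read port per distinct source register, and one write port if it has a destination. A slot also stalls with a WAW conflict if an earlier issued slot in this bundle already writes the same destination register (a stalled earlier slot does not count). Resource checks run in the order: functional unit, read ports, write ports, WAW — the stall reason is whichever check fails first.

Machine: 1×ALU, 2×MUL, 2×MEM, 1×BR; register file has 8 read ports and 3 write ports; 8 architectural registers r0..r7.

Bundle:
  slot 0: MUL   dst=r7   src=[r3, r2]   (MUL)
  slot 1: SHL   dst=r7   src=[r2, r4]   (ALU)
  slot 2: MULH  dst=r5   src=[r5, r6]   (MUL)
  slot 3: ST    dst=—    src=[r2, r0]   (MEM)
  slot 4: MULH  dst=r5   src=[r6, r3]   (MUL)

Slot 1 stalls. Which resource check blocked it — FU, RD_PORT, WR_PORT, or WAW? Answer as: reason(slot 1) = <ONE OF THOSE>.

[0] MUL needs rd=2 wr=1: ok; after: ALU=1 MUL=1 MEM=2 BR=1, R=6, W=2
[1] ALU needs rd=2 wr=1: WAW; after: ALU=1 MUL=1 MEM=2 BR=1, R=6, W=2
[2] MUL needs rd=2 wr=1: ok; after: ALU=1 MUL=0 MEM=2 BR=1, R=4, W=1
[3] MEM needs rd=2 wr=0: ok; after: ALU=1 MUL=0 MEM=1 BR=1, R=2, W=1
[4] MUL needs rd=2 wr=1: FU; after: ALU=1 MUL=0 MEM=1 BR=1, R=2, W=1

reason(slot 1) = WAW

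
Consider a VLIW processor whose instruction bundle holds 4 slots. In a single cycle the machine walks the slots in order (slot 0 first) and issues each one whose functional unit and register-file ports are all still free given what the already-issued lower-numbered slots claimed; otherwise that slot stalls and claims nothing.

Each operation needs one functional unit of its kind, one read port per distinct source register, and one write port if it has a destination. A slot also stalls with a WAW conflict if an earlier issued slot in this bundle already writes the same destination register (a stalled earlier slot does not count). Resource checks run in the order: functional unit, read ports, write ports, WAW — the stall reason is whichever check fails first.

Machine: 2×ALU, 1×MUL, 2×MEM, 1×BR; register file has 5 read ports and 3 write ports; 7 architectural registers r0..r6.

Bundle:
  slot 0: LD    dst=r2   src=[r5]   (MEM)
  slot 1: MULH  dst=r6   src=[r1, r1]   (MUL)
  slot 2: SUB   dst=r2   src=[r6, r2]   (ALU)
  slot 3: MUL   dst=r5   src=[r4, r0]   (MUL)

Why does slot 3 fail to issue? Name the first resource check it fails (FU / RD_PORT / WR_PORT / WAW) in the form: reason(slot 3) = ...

slot 0 (MEM): ISSUE — free A2,Mu1,Ld1,B1 rp4 wp2
slot 1 (MUL): ISSUE — free A2,Mu0,Ld1,B1 rp3 wp1
slot 2 (ALU): stall WAW — free A2,Mu0,Ld1,B1 rp3 wp1
slot 3 (MUL): stall FU — free A2,Mu0,Ld1,B1 rp3 wp1

reason(slot 3) = FU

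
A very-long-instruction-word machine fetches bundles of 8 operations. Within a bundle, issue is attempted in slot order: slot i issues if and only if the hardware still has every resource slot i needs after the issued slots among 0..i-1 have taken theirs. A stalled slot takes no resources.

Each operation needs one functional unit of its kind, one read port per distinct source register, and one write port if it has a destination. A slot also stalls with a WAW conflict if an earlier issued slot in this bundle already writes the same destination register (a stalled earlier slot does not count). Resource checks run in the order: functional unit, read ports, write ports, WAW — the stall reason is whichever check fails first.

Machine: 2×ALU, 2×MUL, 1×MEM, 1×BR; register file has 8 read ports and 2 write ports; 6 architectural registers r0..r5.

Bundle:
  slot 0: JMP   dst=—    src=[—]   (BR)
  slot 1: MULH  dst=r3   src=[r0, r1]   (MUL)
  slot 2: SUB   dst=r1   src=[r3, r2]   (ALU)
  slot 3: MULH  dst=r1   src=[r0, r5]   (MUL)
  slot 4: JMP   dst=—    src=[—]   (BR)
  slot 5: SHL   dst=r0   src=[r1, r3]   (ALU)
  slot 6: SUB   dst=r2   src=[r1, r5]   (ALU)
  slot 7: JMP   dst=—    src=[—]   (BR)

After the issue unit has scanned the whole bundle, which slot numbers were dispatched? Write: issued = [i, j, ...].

issued = [0, 1, 2]

  0. BR ⇒ go  {2A/2Mu/1Ld/0B | 8r 2w}
  1. MUL→r3 ⇒ go  {2A/1Mu/1Ld/0B | 6r 1w}
  2. ALU→r1 ⇒ go  {1A/1Mu/1Ld/0B | 4r 0w}
  3. MUL→r1 ⇒ no(WR_PORT)  {1A/1Mu/1Ld/0B | 4r 0w}
  4. BR ⇒ no(FU)  {1A/1Mu/1Ld/0B | 4r 0w}
  5. ALU→r0 ⇒ no(WR_PORT)  {1A/1Mu/1Ld/0B | 4r 0w}
  6. ALU→r2 ⇒ no(WR_PORT)  {1A/1Mu/1Ld/0B | 4r 0w}
  7. BR ⇒ no(FU)  {1A/1Mu/1Ld/0B | 4r 0w}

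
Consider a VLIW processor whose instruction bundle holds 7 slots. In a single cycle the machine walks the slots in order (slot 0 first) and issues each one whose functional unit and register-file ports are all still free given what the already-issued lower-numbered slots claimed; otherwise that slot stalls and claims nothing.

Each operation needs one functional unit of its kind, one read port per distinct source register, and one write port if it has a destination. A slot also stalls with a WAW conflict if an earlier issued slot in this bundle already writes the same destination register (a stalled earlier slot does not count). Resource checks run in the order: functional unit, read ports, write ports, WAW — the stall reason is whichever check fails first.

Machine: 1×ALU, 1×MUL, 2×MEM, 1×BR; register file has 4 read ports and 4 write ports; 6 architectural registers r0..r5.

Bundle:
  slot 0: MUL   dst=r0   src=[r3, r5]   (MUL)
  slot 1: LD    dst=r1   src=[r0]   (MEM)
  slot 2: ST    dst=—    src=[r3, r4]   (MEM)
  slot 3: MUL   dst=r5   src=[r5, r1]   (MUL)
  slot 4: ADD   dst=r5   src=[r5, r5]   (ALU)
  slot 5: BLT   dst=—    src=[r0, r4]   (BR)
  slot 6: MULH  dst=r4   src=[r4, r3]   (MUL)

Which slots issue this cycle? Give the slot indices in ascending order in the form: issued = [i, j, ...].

issued = [0, 1, 4]

slot 0 (MUL): ISSUE — free A1,Mu0,Ld2,B1 rp2 wp3
slot 1 (MEM): ISSUE — free A1,Mu0,Ld1,B1 rp1 wp2
slot 2 (MEM): stall RD_PORT — free A1,Mu0,Ld1,B1 rp1 wp2
slot 3 (MUL): stall FU — free A1,Mu0,Ld1,B1 rp1 wp2
slot 4 (ALU): ISSUE — free A0,Mu0,Ld1,B1 rp0 wp1
slot 5 (BR): stall RD_PORT — free A0,Mu0,Ld1,B1 rp0 wp1
slot 6 (MUL): stall FU — free A0,Mu0,Ld1,B1 rp0 wp1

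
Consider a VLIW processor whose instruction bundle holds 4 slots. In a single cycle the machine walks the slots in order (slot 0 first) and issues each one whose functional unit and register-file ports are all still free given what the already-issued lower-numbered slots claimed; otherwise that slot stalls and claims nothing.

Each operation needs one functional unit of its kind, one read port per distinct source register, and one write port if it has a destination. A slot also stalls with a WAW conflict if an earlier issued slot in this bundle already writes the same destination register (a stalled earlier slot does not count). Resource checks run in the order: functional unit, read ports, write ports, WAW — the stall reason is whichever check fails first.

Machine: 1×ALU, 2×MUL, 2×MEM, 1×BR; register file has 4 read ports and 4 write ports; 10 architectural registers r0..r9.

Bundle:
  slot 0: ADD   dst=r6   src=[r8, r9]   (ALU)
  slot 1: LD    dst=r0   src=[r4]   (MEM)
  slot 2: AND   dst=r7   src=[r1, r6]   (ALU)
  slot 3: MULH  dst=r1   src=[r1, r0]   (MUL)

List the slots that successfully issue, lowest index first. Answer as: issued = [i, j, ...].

  0. ALU→r6 ⇒ go  {0A/2Mu/2Ld/1B | 2r 3w}
  1. MEM→r0 ⇒ go  {0A/2Mu/1Ld/1B | 1r 2w}
  2. ALU→r7 ⇒ no(FU)  {0A/2Mu/1Ld/1B | 1r 2w}
  3. MUL→r1 ⇒ no(RD_PORT)  {0A/2Mu/1Ld/1B | 1r 2w}

issued = [0, 1]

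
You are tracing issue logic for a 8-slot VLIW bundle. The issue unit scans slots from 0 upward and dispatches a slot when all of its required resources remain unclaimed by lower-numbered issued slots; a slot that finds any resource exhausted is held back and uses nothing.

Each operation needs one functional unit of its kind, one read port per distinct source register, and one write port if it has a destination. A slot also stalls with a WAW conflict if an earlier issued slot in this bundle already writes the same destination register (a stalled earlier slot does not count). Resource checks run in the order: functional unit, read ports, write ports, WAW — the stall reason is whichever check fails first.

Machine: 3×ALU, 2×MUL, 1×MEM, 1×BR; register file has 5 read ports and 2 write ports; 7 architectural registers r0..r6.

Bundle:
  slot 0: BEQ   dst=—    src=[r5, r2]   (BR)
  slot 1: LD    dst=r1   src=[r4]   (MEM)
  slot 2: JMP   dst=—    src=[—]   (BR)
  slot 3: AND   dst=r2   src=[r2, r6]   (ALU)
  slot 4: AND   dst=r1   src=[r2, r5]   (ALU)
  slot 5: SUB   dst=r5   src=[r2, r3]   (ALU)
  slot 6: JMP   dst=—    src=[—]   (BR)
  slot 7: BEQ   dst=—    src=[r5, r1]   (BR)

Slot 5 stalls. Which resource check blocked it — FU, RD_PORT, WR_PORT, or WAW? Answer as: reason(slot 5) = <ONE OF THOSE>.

[0] BR needs rd=2 wr=0: ok; after: ALU=3 MUL=2 MEM=1 BR=0, R=3, W=2
[1] MEM needs rd=1 wr=1: ok; after: ALU=3 MUL=2 MEM=0 BR=0, R=2, W=1
[2] BR needs rd=0 wr=0: FU; after: ALU=3 MUL=2 MEM=0 BR=0, R=2, W=1
[3] ALU needs rd=2 wr=1: ok; after: ALU=2 MUL=2 MEM=0 BR=0, R=0, W=0
[4] ALU needs rd=2 wr=1: RD_PORT; after: ALU=2 MUL=2 MEM=0 BR=0, R=0, W=0
[5] ALU needs rd=2 wr=1: RD_PORT; after: ALU=2 MUL=2 MEM=0 BR=0, R=0, W=0
[6] BR needs rd=0 wr=0: FU; after: ALU=2 MUL=2 MEM=0 BR=0, R=0, W=0
[7] BR needs rd=2 wr=0: FU; after: ALU=2 MUL=2 MEM=0 BR=0, R=0, W=0

reason(slot 5) = RD_PORT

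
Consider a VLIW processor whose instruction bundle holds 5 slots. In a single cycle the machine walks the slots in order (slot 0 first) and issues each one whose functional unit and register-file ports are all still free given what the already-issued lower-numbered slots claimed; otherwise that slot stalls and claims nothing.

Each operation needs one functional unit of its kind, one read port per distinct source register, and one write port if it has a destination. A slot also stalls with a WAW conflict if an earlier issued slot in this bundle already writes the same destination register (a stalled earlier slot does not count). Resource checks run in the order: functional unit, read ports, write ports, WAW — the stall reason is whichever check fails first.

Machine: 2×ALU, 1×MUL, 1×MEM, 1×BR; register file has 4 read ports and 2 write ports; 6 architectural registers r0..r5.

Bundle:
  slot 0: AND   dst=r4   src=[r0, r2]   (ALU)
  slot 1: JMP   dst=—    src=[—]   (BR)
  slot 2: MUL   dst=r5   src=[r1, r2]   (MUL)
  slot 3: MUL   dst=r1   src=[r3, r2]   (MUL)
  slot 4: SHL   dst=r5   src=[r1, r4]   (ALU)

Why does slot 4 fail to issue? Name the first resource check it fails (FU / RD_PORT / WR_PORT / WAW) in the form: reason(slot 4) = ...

reason(slot 4) = RD_PORT

[0] ALU needs rd=2 wr=1: ok; after: ALU=1 MUL=1 MEM=1 BR=1, R=2, W=1
[1] BR needs rd=0 wr=0: ok; after: ALU=1 MUL=1 MEM=1 BR=0, R=2, W=1
[2] MUL needs rd=2 wr=1: ok; after: ALU=1 MUL=0 MEM=1 BR=0, R=0, W=0
[3] MUL needs rd=2 wr=1: FU; after: ALU=1 MUL=0 MEM=1 BR=0, R=0, W=0
[4] ALU needs rd=2 wr=1: RD_PORT; after: ALU=1 MUL=0 MEM=1 BR=0, R=0, W=0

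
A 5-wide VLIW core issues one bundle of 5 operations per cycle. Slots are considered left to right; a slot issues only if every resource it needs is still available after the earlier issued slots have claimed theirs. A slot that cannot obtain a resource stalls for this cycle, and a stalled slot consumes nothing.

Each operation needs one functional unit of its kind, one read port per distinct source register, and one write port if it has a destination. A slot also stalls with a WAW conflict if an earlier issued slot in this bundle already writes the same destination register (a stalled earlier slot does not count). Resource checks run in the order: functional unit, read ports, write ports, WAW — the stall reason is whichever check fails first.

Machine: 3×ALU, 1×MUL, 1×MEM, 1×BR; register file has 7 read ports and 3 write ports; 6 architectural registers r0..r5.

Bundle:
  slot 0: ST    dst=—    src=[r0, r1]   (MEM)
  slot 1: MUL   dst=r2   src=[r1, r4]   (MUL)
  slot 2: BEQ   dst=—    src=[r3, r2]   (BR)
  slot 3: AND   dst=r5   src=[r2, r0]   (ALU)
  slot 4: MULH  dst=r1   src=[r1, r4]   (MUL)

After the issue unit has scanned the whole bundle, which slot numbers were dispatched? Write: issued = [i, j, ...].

issued = [0, 1, 2]

  0. MEM ⇒ go  {3A/1Mu/0Ld/1B | 5r 3w}
  1. MUL→r2 ⇒ go  {3A/0Mu/0Ld/1B | 3r 2w}
  2. BR ⇒ go  {3A/0Mu/0Ld/0B | 1r 2w}
  3. ALU→r5 ⇒ no(RD_PORT)  {3A/0Mu/0Ld/0B | 1r 2w}
  4. MUL→r1 ⇒ no(FU)  {3A/0Mu/0Ld/0B | 1r 2w}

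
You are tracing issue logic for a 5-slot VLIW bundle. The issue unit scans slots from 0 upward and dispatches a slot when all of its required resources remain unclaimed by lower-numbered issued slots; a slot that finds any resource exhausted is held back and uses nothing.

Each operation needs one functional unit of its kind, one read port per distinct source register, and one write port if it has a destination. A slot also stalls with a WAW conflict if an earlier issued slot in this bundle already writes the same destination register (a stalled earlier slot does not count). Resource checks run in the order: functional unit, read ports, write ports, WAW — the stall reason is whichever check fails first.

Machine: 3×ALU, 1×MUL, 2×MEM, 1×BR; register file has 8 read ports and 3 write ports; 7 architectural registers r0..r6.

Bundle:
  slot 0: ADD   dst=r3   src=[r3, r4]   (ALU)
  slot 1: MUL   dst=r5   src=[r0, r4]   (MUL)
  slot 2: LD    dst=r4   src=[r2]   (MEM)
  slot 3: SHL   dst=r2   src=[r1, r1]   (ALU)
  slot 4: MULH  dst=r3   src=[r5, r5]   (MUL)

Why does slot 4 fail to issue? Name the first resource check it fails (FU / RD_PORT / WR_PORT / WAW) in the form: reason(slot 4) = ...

reason(slot 4) = FU

[0] ALU needs rd=2 wr=1: ok; after: ALU=2 MUL=1 MEM=2 BR=1, R=6, W=2
[1] MUL needs rd=2 wr=1: ok; after: ALU=2 MUL=0 MEM=2 BR=1, R=4, W=1
[2] MEM needs rd=1 wr=1: ok; after: ALU=2 MUL=0 MEM=1 BR=1, R=3, W=0
[3] ALU needs rd=1 wr=1: WR_PORT; after: ALU=2 MUL=0 MEM=1 BR=1, R=3, W=0
[4] MUL needs rd=1 wr=1: FU; after: ALU=2 MUL=0 MEM=1 BR=1, R=3, W=0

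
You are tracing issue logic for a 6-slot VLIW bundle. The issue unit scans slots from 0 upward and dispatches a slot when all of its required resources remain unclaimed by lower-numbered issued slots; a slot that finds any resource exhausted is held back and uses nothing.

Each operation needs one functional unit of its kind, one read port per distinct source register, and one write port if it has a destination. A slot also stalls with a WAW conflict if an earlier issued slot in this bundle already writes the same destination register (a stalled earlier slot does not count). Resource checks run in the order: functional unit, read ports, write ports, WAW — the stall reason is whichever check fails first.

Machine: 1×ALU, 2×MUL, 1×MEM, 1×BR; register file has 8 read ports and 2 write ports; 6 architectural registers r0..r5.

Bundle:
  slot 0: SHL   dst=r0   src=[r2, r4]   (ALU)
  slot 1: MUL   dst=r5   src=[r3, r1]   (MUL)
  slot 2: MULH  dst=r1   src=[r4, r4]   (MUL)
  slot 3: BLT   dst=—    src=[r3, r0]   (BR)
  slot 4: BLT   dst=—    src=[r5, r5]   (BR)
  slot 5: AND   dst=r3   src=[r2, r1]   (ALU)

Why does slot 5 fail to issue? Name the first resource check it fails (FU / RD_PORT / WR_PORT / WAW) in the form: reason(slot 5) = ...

  0. ALU→r0 ⇒ go  {0A/2Mu/1Ld/1B | 6r 1w}
  1. MUL→r5 ⇒ go  {0A/1Mu/1Ld/1B | 4r 0w}
  2. MUL→r1 ⇒ no(WR_PORT)  {0A/1Mu/1Ld/1B | 4r 0w}
  3. BR ⇒ go  {0A/1Mu/1Ld/0B | 2r 0w}
  4. BR ⇒ no(FU)  {0A/1Mu/1Ld/0B | 2r 0w}
  5. ALU→r3 ⇒ no(FU)  {0A/1Mu/1Ld/0B | 2r 0w}

reason(slot 5) = FU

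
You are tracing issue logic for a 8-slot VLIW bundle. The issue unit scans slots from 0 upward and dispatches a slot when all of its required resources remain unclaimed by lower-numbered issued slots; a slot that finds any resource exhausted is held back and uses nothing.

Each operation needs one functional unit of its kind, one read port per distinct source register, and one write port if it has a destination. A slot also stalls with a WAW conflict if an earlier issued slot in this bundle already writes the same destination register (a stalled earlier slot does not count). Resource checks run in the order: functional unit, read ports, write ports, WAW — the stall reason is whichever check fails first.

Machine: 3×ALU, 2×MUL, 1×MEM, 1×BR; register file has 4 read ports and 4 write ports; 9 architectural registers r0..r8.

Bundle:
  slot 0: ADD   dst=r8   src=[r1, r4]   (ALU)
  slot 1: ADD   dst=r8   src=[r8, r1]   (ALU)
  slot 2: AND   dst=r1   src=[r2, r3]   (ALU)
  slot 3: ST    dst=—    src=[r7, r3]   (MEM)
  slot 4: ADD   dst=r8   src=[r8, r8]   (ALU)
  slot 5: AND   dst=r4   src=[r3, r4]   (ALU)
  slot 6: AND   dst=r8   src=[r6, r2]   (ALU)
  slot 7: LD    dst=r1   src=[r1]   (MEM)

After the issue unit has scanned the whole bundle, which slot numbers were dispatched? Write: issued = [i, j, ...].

issued = [0, 2]

#0 ALU src=r1,r4 dispatched  <A:2 Mu:2 Ld:1 B:1 rd:2 wr:3>
#1 ALU src=r8,r1 held:WAW  <A:2 Mu:2 Ld:1 B:1 rd:2 wr:3>
#2 ALU src=r2,r3 dispatched  <A:1 Mu:2 Ld:1 B:1 rd:0 wr:2>
#3 MEM src=r7,r3 held:RD_PORT  <A:1 Mu:2 Ld:1 B:1 rd:0 wr:2>
#4 ALU src=r8,r8 held:RD_PORT  <A:1 Mu:2 Ld:1 B:1 rd:0 wr:2>
#5 ALU src=r3,r4 held:RD_PORT  <A:1 Mu:2 Ld:1 B:1 rd:0 wr:2>
#6 ALU src=r6,r2 held:RD_PORT  <A:1 Mu:2 Ld:1 B:1 rd:0 wr:2>
#7 MEM src=r1 held:RD_PORT  <A:1 Mu:2 Ld:1 B:1 rd:0 wr:2>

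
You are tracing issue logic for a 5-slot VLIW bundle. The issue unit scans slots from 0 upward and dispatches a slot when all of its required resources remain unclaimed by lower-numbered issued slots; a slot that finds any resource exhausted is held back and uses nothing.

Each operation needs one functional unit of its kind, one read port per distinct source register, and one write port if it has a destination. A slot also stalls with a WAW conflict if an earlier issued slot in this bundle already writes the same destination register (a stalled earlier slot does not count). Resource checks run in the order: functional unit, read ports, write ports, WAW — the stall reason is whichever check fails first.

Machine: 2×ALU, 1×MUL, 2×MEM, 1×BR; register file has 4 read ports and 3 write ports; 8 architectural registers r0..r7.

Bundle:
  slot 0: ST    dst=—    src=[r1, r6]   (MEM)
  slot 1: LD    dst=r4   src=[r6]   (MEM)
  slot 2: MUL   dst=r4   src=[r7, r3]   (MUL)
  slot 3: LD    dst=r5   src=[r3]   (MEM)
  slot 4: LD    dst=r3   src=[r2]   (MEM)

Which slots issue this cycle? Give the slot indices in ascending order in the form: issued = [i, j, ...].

#0 MEM src=r1,r6 dispatched  <A:2 Mu:1 Ld:1 B:1 rd:2 wr:3>
#1 MEM src=r6 dispatched  <A:2 Mu:1 Ld:0 B:1 rd:1 wr:2>
#2 MUL src=r7,r3 held:RD_PORT  <A:2 Mu:1 Ld:0 B:1 rd:1 wr:2>
#3 MEM src=r3 held:FU  <A:2 Mu:1 Ld:0 B:1 rd:1 wr:2>
#4 MEM src=r2 held:FU  <A:2 Mu:1 Ld:0 B:1 rd:1 wr:2>

issued = [0, 1]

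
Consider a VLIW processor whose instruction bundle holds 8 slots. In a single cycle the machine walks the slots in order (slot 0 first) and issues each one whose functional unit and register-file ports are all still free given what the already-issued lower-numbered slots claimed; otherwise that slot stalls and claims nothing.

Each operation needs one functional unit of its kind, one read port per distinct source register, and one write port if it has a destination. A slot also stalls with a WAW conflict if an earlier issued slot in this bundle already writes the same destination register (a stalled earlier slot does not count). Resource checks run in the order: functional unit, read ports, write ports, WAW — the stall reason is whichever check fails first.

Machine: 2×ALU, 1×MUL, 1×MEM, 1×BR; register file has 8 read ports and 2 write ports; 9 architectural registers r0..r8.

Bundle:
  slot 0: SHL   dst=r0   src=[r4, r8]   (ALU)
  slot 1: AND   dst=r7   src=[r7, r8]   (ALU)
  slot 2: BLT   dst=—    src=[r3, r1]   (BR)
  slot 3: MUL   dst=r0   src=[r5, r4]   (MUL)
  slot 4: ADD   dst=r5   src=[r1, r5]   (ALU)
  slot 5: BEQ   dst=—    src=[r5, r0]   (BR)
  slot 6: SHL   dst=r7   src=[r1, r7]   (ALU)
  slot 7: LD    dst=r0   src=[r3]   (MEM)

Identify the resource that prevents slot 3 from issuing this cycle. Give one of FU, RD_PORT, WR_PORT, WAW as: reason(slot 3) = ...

reason(slot 3) = WR_PORT

  0. ALU→r0 ⇒ go  {1A/1Mu/1Ld/1B | 6r 1w}
  1. ALU→r7 ⇒ go  {0A/1Mu/1Ld/1B | 4r 0w}
  2. BR ⇒ go  {0A/1Mu/1Ld/0B | 2r 0w}
  3. MUL→r0 ⇒ no(WR_PORT)  {0A/1Mu/1Ld/0B | 2r 0w}
  4. ALU→r5 ⇒ no(FU)  {0A/1Mu/1Ld/0B | 2r 0w}
  5. BR ⇒ no(FU)  {0A/1Mu/1Ld/0B | 2r 0w}
  6. ALU→r7 ⇒ no(FU)  {0A/1Mu/1Ld/0B | 2r 0w}
  7. MEM→r0 ⇒ no(WR_PORT)  {0A/1Mu/1Ld/0B | 2r 0w}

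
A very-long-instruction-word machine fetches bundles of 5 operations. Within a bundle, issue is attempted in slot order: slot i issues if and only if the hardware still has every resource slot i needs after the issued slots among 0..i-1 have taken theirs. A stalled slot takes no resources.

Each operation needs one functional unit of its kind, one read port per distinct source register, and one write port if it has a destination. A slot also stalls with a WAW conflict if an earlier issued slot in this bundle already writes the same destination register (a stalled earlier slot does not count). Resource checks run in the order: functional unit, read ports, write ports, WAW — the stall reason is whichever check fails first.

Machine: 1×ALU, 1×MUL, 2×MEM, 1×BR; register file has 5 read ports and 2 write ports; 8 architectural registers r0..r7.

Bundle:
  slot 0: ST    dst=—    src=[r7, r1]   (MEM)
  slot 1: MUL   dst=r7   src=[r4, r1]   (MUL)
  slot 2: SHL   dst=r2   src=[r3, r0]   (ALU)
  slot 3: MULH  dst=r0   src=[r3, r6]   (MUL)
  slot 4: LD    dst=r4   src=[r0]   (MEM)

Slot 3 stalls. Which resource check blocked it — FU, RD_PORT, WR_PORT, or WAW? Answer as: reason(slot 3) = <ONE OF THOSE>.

  0. MEM ⇒ go  {1A/1Mu/1Ld/1B | 3r 2w}
  1. MUL→r7 ⇒ go  {1A/0Mu/1Ld/1B | 1r 1w}
  2. ALU→r2 ⇒ no(RD_PORT)  {1A/0Mu/1Ld/1B | 1r 1w}
  3. MUL→r0 ⇒ no(FU)  {1A/0Mu/1Ld/1B | 1r 1w}
  4. MEM→r4 ⇒ go  {1A/0Mu/0Ld/1B | 0r 0w}

reason(slot 3) = FU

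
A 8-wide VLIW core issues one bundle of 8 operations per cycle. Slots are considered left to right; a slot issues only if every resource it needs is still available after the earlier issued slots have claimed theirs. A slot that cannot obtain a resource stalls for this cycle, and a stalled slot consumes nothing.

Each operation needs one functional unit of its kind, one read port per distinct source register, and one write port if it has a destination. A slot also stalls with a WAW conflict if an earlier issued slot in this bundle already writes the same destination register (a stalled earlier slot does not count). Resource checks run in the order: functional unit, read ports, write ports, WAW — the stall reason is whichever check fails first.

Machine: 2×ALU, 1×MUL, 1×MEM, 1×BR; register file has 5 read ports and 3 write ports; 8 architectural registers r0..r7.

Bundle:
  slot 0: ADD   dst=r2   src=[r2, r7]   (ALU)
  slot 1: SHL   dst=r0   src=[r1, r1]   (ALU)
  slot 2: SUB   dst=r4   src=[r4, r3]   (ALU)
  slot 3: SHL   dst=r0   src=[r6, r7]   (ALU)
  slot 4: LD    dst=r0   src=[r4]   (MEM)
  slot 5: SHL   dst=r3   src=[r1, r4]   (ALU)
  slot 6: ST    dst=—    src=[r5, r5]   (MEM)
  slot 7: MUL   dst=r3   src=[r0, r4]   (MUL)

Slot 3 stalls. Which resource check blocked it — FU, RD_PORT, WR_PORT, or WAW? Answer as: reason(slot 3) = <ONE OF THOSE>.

  0. ALU→r2 ⇒ go  {1A/1Mu/1Ld/1B | 3r 2w}
  1. ALU→r0 ⇒ go  {0A/1Mu/1Ld/1B | 2r 1w}
  2. ALU→r4 ⇒ no(FU)  {0A/1Mu/1Ld/1B | 2r 1w}
  3. ALU→r0 ⇒ no(FU)  {0A/1Mu/1Ld/1B | 2r 1w}
  4. MEM→r0 ⇒ no(WAW)  {0A/1Mu/1Ld/1B | 2r 1w}
  5. ALU→r3 ⇒ no(FU)  {0A/1Mu/1Ld/1B | 2r 1w}
  6. MEM ⇒ go  {0A/1Mu/0Ld/1B | 1r 1w}
  7. MUL→r3 ⇒ no(RD_PORT)  {0A/1Mu/0Ld/1B | 1r 1w}

reason(slot 3) = FU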